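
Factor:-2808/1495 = - 216/115 =- 2^3 *3^3*5^(-1 ) * 23^(- 1) 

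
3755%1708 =339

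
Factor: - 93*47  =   - 3^1* 31^1*47^1 = - 4371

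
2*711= 1422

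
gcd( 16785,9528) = 3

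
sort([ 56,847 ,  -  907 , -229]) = [ - 907 , - 229,56,847] 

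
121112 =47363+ 73749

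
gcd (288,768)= 96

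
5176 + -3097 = 2079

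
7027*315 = 2213505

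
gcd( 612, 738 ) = 18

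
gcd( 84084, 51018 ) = 66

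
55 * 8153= 448415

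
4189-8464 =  - 4275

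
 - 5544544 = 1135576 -6680120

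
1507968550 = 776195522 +731773028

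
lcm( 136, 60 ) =2040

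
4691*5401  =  25336091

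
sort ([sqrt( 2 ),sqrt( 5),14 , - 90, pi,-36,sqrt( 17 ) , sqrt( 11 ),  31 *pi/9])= [ - 90, - 36, sqrt( 2 ), sqrt(5), pi, sqrt( 11),sqrt( 17), 31 * pi/9,14 ]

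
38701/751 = 51 + 400/751 =51.53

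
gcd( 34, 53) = 1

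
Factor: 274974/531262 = 137487/265631 = 3^1 * 7^1*491^( - 1)*541^( - 1)*6547^1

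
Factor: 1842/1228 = 2^ ( - 1 )*3^1 = 3/2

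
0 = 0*494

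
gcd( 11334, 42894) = 6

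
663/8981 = 663/8981 = 0.07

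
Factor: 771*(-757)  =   - 583647 = - 3^1*257^1*757^1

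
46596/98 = 23298/49 = 475.47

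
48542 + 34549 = 83091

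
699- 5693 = - 4994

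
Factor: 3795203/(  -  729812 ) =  - 2^( -2)*47^1*80749^1*182453^( - 1 ) 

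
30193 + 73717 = 103910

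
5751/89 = 64+55/89 = 64.62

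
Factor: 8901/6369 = 3^1*11^( - 1)*23^1*43^1*193^(- 1) = 2967/2123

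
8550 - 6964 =1586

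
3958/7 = 565+3/7 = 565.43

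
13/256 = 13/256 = 0.05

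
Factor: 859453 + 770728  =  1630181 = 7^2*17^1*19^1*103^1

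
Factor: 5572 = 2^2 * 7^1* 199^1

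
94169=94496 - 327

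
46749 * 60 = 2804940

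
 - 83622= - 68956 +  - 14666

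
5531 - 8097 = - 2566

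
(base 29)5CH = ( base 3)20021021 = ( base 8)10732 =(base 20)B8A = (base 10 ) 4570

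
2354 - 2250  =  104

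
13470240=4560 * 2954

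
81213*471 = 38251323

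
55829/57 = 979 + 26/57 = 979.46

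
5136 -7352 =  - 2216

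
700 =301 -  - 399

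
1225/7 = 175 =175.00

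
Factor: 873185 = 5^1*174637^1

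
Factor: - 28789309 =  - 97^1*296797^1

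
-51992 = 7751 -59743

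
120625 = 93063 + 27562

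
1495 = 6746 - 5251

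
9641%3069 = 434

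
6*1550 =9300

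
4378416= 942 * 4648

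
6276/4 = 1569 = 1569.00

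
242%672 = 242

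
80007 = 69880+10127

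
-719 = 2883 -3602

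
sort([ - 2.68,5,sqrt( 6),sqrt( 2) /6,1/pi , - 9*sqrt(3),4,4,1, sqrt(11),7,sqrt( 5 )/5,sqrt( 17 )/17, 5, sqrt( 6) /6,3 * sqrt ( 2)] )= [ - 9*sqrt( 3), - 2.68,  sqrt( 2 ) /6,sqrt( 17)/17, 1/pi,  sqrt( 6)/6, sqrt( 5 ) /5,1,sqrt( 6),  sqrt(11), 4,4,3 *sqrt( 2),5,5, 7]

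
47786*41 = 1959226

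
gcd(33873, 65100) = 21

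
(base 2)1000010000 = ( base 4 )20100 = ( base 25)L3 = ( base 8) 1020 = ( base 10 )528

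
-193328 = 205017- 398345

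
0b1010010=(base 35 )2C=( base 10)82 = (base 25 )37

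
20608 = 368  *56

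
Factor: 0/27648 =0^1 =0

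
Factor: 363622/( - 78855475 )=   -2^1*5^( - 2 )*7^1*19^1*31^(  -  1 )*1367^1*101749^(  -  1)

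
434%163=108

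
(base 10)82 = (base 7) 145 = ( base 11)75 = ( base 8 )122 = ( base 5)312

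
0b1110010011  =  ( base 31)tg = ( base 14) 495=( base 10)915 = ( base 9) 1226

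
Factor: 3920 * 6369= 24966480  =  2^4 *3^1 * 5^1*7^2*11^1* 193^1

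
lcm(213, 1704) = 1704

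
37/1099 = 37/1099 =0.03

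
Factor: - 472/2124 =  - 2/9 =-2^1*3^( - 2 ) 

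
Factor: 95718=2^1*3^1*7^1*43^1*53^1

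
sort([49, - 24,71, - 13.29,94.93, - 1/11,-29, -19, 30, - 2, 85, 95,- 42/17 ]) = [ - 29, - 24, - 19,-13.29,- 42/17, -2 , - 1/11, 30,49, 71, 85,94.93, 95]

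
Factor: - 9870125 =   -  5^3*281^2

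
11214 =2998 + 8216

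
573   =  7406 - 6833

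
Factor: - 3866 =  - 2^1*1933^1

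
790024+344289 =1134313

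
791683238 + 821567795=1613251033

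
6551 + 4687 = 11238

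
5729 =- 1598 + 7327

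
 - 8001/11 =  - 728 + 7/11 =- 727.36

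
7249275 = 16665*435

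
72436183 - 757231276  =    -  684795093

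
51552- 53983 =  - 2431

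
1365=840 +525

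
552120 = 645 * 856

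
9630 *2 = 19260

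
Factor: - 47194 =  -2^1*7^1*3371^1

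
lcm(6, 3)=6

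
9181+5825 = 15006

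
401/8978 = 401/8978 = 0.04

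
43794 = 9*4866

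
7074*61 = 431514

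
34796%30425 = 4371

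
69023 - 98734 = -29711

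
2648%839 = 131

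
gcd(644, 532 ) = 28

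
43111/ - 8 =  -5389 + 1/8 = - 5388.88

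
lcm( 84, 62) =2604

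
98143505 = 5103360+93040145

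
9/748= 9/748= 0.01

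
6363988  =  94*67702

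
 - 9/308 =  - 9/308=- 0.03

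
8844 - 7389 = 1455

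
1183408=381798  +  801610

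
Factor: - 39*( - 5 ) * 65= 12675  =  3^1 * 5^2*13^2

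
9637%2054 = 1421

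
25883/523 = 49 + 256/523  =  49.49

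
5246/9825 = 5246/9825 = 0.53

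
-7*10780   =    -  75460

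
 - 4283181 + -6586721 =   -  10869902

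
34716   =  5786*6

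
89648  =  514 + 89134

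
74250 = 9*8250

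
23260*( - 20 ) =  - 465200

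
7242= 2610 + 4632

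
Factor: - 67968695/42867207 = -3^(-2)*5^1*131^1*163^( - 1 ) *29221^( - 1)*103769^1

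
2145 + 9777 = 11922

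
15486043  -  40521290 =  - 25035247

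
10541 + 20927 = 31468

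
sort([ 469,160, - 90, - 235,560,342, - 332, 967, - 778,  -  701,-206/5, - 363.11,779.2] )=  [ - 778,  -  701, - 363.11 , - 332, - 235,  -  90, - 206/5,  160,342,469,560, 779.2, 967]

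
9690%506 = 76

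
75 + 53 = 128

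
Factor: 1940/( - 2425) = -2^2*5^( -1) = - 4/5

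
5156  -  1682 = 3474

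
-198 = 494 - 692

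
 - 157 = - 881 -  - 724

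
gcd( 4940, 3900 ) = 260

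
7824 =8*978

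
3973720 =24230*164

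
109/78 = 1 + 31/78 = 1.40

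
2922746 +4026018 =6948764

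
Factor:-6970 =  - 2^1 * 5^1 * 17^1*41^1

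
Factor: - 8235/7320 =-2^( - 3 ) * 3^2=-9/8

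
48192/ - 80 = - 3012/5  =  - 602.40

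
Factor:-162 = - 2^1 * 3^4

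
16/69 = 16/69 = 0.23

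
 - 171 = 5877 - 6048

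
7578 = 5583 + 1995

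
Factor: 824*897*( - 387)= -286042536 = - 2^3*3^3*13^1*23^1*43^1*103^1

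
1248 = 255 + 993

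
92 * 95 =8740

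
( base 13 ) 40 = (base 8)64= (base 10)52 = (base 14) 3A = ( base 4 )310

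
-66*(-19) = 1254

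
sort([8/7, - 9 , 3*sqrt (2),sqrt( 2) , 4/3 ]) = [ - 9, 8/7,4/3,sqrt (2), 3*sqrt( 2) ]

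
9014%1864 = 1558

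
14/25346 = 7/12673 = 0.00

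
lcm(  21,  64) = 1344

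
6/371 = 6/371 = 0.02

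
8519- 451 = 8068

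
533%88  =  5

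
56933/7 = 56933/7 = 8133.29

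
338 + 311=649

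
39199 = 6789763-6750564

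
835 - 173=662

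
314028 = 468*671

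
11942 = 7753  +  4189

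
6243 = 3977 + 2266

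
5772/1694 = 3 + 345/847 = 3.41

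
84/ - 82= -2 + 40/41 = -1.02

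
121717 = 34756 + 86961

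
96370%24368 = 23266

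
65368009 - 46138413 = 19229596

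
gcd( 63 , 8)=1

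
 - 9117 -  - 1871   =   - 7246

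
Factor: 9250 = 2^1 *5^3*37^1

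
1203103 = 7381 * 163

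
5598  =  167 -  - 5431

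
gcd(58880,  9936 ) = 368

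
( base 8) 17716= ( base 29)9jm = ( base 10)8142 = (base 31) 8EK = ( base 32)7UE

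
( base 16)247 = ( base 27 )lg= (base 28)kn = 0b1001000111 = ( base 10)583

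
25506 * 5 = 127530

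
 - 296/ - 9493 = 296/9493 = 0.03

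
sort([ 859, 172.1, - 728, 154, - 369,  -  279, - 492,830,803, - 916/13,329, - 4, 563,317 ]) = [ - 728,  -  492, - 369, - 279, - 916/13, - 4,154, 172.1, 317, 329,563,803,830,859] 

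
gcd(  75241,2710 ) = 1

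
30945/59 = 30945/59  =  524.49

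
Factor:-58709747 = -58709747^1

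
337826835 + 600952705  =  938779540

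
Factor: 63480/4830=92/7 = 2^2*7^(-1 ) * 23^1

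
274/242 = 1 + 16/121 = 1.13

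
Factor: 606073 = 13^1 *23^1*2027^1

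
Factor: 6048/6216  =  2^2*3^2*37^ ( - 1) = 36/37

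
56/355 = 56/355= 0.16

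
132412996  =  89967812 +42445184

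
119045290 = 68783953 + 50261337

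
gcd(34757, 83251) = 1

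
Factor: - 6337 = -6337^1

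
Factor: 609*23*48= 2^4*3^2*7^1*23^1*29^1 = 672336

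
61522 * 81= 4983282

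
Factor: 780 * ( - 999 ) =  - 2^2*3^4*5^1 *13^1 *37^1 = -779220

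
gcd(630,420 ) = 210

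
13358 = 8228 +5130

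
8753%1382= 461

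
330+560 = 890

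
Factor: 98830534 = 2^1*11^1*4492297^1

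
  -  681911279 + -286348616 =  - 968259895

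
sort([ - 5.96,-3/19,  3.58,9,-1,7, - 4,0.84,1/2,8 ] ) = [-5.96  , -4, - 1, - 3/19,1/2, 0.84,3.58, 7,  8,9 ]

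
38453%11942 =2627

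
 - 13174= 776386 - 789560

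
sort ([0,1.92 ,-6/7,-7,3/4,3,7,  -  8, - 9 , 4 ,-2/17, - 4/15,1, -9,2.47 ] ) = [-9, -9,-8, - 7, - 6/7, - 4/15,-2/17,0, 3/4,1,  1.92, 2.47,3,4,7 ]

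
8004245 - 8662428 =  - 658183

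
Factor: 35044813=35044813^1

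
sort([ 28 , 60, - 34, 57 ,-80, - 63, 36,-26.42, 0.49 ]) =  [  -  80, - 63, - 34,- 26.42, 0.49, 28, 36 , 57,60 ] 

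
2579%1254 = 71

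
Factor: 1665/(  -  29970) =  - 1/18 = - 2^( - 1)*3^( -2) 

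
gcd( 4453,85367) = 1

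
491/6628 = 491/6628 = 0.07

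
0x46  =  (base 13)55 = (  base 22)34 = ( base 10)70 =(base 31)28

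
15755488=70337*224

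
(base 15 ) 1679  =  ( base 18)EGF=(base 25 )7ie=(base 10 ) 4839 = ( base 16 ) 12E7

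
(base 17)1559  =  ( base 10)6452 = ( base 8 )14464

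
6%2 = 0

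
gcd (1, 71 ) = 1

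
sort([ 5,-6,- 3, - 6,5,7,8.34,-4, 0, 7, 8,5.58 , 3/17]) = [-6, - 6, - 4,-3, 0, 3/17,  5, 5, 5.58, 7,7,  8, 8.34 ]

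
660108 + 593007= 1253115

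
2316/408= 5 + 23/34 = 5.68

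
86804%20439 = 5048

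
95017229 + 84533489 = 179550718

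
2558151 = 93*27507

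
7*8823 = 61761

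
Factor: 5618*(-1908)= -10719144 = - 2^3*3^2 *53^3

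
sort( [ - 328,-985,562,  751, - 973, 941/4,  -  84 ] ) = [-985, - 973, - 328 , -84, 941/4 , 562, 751] 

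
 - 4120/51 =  - 4120/51= - 80.78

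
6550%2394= 1762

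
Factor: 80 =2^4 * 5^1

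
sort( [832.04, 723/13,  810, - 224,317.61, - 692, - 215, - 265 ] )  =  [ - 692, - 265, - 224, - 215,723/13,317.61,810,832.04 ]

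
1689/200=1689/200 = 8.45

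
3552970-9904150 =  - 6351180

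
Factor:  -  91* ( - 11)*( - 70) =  - 2^1  *5^1*7^2 * 11^1*13^1 = - 70070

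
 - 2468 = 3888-6356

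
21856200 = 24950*876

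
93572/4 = 23393 = 23393.00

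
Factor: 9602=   2^1*4801^1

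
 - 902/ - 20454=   451/10227  =  0.04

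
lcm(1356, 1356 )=1356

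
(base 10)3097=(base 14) 11b3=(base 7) 12013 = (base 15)DB7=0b110000011001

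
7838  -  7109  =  729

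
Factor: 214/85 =2^1*5^( - 1)*17^( - 1) * 107^1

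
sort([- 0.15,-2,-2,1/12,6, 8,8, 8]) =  [-2, - 2,-0.15,1/12,6,8,8, 8]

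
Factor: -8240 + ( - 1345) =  - 3^3*5^1 * 71^1 = - 9585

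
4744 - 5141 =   -  397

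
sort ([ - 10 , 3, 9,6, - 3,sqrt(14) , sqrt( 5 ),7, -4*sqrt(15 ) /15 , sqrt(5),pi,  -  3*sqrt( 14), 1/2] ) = [ - 3*sqrt( 14 ) , - 10, - 3, -4*sqrt( 15)/15,  1/2,sqrt(5),sqrt(5), 3,pi, sqrt( 14), 6, 7, 9]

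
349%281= 68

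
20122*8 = 160976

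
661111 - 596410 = 64701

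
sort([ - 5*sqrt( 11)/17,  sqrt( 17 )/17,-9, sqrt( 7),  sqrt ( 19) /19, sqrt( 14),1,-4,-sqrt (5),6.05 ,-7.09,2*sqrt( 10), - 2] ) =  [  -  9  , - 7.09, - 4,-sqrt( 5 ), - 2, - 5* sqrt( 11)/17,sqrt (19)/19,sqrt( 17)/17,1,sqrt( 7),sqrt ( 14),6.05 , 2*sqrt( 10)] 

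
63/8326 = 63/8326 = 0.01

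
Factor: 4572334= 2^1 *13^1*175859^1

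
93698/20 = 4684+9/10  =  4684.90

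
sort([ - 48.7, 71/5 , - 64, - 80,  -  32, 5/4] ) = [ - 80, - 64 ,-48.7, - 32,5/4,71/5]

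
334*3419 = 1141946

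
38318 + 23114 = 61432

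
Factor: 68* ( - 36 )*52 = -127296 = -2^6 * 3^2* 13^1* 17^1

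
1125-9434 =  - 8309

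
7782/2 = 3891  =  3891.00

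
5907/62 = 95+ 17/62 = 95.27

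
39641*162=6421842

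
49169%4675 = 2419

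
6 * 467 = 2802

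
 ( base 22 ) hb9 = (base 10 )8479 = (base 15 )27A4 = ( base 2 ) 10000100011111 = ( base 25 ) de4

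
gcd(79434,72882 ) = 18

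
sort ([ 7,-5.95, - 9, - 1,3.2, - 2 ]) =[- 9,-5.95, -2, - 1, 3.2,7] 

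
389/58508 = 389/58508 = 0.01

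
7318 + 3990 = 11308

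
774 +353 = 1127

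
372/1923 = 124/641 = 0.19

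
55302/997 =55302/997 = 55.47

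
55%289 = 55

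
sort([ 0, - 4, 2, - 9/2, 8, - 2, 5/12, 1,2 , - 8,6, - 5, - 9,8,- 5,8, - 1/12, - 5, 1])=[ - 9, - 8, - 5, - 5, - 5,-9/2, - 4,-2, - 1/12, 0, 5/12, 1, 1,2,2, 6 , 8,8,8 ]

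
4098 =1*4098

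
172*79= 13588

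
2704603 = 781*3463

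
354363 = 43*8241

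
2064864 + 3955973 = 6020837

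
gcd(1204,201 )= 1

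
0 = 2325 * 0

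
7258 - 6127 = 1131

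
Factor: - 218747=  - 19^1*29^1*397^1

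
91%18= 1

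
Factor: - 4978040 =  - 2^3*5^1*97^1*1283^1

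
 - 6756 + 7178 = 422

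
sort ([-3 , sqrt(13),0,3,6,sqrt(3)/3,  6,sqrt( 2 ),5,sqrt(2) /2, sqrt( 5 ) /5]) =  [ - 3,0,sqrt(5 ) /5, sqrt ( 3)/3,  sqrt( 2)/2,sqrt( 2),3,sqrt( 13), 5,6, 6]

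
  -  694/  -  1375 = 694/1375 = 0.50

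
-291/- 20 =291/20 = 14.55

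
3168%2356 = 812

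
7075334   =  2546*2779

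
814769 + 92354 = 907123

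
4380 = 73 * 60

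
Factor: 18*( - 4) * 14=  - 2^4*3^2*7^1=- 1008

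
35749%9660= 6769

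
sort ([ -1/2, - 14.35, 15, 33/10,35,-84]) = [ - 84, - 14.35,  -  1/2, 33/10,15, 35]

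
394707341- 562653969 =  - 167946628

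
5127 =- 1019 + 6146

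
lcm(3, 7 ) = 21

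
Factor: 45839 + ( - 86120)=-3^1*29^1*463^1 = - 40281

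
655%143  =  83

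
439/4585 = 439/4585 = 0.10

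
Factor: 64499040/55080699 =2^5*3^1 * 5^1*23^( - 1 ) * 47^1*953^1*798271^ ( - 1 ) = 21499680/18360233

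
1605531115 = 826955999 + 778575116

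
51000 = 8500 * 6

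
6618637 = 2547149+4071488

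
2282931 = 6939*329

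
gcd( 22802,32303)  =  1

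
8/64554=4/32277 = 0.00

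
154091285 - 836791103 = -682699818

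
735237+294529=1029766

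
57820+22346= 80166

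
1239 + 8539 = 9778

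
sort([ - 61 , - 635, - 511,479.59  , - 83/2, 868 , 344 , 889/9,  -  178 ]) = [ - 635, - 511, - 178, - 61, -83/2, 889/9, 344,479.59, 868] 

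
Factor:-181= -181^1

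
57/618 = 19/206 = 0.09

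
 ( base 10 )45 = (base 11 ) 41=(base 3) 1200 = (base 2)101101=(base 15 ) 30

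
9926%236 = 14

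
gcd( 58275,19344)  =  3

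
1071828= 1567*684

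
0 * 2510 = 0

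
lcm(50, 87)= 4350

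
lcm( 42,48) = 336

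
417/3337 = 417/3337 = 0.12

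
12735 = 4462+8273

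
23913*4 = 95652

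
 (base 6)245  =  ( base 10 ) 101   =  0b1100101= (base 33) 32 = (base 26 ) 3n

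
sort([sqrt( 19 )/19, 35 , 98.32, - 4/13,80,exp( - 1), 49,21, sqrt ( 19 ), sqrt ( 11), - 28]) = [ - 28, - 4/13, sqrt ( 19 )/19, exp(-1 ), sqrt(11 ), sqrt(19 ), 21,35, 49,  80,98.32]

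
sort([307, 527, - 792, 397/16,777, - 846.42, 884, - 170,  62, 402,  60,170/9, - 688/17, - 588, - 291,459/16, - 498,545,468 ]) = [-846.42, - 792, - 588, - 498, - 291, - 170,  -  688/17,170/9,397/16,459/16,60,62, 307 , 402,468,527, 545, 777, 884]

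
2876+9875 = 12751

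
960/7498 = 480/3749 = 0.13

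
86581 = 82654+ 3927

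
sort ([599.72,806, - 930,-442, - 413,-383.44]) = [ - 930, -442, - 413  , - 383.44, 599.72, 806 ] 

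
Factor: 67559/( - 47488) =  - 2^( - 7 )*7^( - 1)*53^( - 1 )*67559^1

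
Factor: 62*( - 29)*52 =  - 2^3*13^1*29^1*31^1 = - 93496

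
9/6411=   3/2137=0.00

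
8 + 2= 10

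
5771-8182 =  - 2411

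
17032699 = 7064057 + 9968642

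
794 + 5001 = 5795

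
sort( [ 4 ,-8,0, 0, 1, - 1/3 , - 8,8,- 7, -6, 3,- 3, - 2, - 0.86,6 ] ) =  [-8, - 8, - 7, -6,- 3, - 2, - 0.86, - 1/3, 0, 0, 1, 3, 4, 6, 8] 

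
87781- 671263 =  - 583482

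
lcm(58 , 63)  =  3654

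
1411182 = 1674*843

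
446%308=138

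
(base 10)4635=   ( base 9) 6320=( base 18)E59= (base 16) 121B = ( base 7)16341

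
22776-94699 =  - 71923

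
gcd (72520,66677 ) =1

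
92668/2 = 46334=46334.00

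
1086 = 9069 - 7983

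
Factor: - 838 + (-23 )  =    -  3^1* 7^1*41^1 = -861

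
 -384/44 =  - 96/11 = - 8.73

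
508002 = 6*84667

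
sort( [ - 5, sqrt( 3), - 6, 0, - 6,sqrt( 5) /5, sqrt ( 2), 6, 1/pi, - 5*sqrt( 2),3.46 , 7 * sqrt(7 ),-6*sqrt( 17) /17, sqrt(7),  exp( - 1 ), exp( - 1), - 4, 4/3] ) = [ -5 *sqrt( 2 ), - 6, - 6, - 5, - 4 , - 6*sqrt(17 )/17, 0, 1/pi , exp( - 1),exp( - 1), sqrt( 5 )/5, 4/3,sqrt(2),sqrt(  3), sqrt( 7 ), 3.46,6, 7*sqrt( 7) ]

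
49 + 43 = 92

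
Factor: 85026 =2^1*3^1*37^1*383^1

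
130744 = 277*472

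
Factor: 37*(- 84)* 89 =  - 2^2*3^1*7^1*37^1*89^1 = - 276612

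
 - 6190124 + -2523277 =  - 8713401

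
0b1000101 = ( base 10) 69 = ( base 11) 63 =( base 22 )33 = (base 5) 234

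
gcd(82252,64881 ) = 1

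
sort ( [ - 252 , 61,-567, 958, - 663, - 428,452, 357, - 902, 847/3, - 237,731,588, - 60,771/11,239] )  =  [  -  902, - 663, - 567, - 428, - 252 , - 237, -60,61, 771/11, 239,847/3 , 357 , 452, 588, 731,958]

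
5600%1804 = 188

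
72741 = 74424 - 1683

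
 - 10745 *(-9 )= 96705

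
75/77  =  75/77 =0.97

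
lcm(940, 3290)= 6580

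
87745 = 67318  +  20427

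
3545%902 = 839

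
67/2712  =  67/2712 =0.02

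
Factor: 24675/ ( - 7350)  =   - 47/14=-2^( - 1)*7^ ( - 1 )*47^1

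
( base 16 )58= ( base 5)323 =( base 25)3D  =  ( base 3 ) 10021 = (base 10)88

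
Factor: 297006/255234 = 7^ (  -  1 ) * 103^( - 1)* 839^1=839/721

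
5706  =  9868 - 4162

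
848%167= 13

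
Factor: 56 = 2^3*7^1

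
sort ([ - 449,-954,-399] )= [-954,  -  449, - 399] 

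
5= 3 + 2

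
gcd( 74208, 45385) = 1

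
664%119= 69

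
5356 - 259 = 5097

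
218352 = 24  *9098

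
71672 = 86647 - 14975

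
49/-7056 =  - 1 + 143/144 = - 0.01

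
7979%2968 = 2043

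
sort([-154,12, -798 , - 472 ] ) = [ -798, - 472, - 154 , 12 ] 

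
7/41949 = 7/41949 = 0.00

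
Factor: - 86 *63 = -2^1 * 3^2*7^1 * 43^1 = - 5418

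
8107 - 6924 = 1183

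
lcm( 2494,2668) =114724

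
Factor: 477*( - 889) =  - 3^2 * 7^1*53^1*127^1 = - 424053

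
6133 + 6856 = 12989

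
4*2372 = 9488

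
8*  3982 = 31856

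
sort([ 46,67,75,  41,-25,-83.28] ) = [ - 83.28, - 25, 41,46, 67,75 ] 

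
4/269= 4/269=0.01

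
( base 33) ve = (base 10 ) 1037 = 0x40D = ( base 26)1DN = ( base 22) 233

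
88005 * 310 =27281550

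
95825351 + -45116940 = 50708411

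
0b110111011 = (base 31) E9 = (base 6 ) 2015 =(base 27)GB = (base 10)443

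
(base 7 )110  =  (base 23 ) 2A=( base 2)111000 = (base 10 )56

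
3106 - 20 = 3086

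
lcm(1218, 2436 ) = 2436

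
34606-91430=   -  56824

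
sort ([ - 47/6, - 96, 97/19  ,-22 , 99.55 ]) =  [  -  96, - 22,  -  47/6, 97/19, 99.55 ] 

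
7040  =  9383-2343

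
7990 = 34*235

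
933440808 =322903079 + 610537729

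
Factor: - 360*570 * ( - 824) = 2^7 * 3^3 * 5^2*19^1*103^1 = 169084800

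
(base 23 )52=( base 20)5h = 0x75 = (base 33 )3I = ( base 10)117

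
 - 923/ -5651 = 923/5651=0.16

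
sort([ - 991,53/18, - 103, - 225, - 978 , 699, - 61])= [-991,-978 , - 225, - 103, - 61, 53/18,699] 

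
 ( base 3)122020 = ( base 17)1a6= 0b111010001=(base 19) 159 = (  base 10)465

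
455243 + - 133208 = 322035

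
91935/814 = 112 + 767/814 = 112.94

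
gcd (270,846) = 18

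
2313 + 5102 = 7415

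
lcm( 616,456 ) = 35112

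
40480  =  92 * 440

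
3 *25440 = 76320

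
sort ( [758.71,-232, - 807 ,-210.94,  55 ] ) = [ - 807, - 232,-210.94,55,  758.71 ] 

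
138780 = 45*3084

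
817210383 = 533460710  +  283749673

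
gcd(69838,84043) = 1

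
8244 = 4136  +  4108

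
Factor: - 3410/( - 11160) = 2^( - 2)*3^( - 2) *11^1  =  11/36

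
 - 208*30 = - 6240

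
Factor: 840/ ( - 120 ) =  - 7^1= - 7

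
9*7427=66843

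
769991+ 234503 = 1004494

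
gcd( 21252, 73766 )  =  154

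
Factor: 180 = 2^2*3^2 * 5^1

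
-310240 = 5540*( - 56 )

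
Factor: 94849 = 94849^1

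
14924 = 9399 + 5525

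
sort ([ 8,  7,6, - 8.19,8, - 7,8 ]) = [  -  8.19, - 7, 6,7,8,8,8]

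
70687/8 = 70687/8=8835.88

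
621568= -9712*( - 64)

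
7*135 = 945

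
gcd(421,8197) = 1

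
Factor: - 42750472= -2^3*101^1*157^1*337^1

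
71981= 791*91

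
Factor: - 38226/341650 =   -  19113/170825=-3^1 * 5^( - 2) *23^1 *277^1*6833^ (  -  1)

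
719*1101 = 791619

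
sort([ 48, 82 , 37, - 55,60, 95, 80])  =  [ - 55,37 , 48, 60, 80, 82, 95 ]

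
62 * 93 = 5766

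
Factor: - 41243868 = - 2^2 * 3^2*41^1*27943^1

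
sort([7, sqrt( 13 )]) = [ sqrt( 13 ),7]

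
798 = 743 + 55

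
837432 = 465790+371642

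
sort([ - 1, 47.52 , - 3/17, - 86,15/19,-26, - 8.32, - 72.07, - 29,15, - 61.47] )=[ - 86, - 72.07, - 61.47, - 29, - 26,-8.32, - 1, - 3/17,15/19,  15,47.52 ] 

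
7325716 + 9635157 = 16960873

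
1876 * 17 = 31892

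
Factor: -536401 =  - 17^1*139^1*227^1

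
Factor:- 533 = - 13^1 * 41^1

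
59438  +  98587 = 158025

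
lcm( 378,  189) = 378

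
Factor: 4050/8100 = 1/2  =  2^(-1)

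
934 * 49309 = 46054606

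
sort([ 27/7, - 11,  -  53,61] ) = [ - 53, - 11  ,  27/7, 61] 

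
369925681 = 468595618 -98669937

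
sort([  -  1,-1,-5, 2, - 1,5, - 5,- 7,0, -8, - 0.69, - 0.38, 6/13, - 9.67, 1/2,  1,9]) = [ - 9.67, - 8, - 7, - 5, - 5, - 1, - 1, - 1, -0.69, - 0.38, 0,6/13,1/2,1, 2 , 5, 9]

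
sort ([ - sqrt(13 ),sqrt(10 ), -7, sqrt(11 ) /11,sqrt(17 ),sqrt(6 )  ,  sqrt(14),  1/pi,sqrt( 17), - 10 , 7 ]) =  [ - 10, - 7, - sqrt (13), sqrt(11) /11,1/pi, sqrt( 6),sqrt(10 ) , sqrt (14),sqrt( 17),sqrt( 17) , 7]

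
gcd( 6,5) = 1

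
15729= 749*21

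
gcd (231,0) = 231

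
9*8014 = 72126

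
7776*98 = 762048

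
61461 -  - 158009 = 219470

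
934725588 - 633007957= 301717631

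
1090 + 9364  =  10454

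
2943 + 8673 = 11616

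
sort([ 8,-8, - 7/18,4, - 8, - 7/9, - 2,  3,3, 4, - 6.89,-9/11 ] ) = [ - 8, - 8, - 6.89, - 2, - 9/11,-7/9, - 7/18, 3,3, 4, 4, 8]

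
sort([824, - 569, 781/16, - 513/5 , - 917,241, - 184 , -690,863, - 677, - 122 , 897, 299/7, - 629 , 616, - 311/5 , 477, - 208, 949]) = [ -917,  -  690, - 677, - 629, - 569, - 208, - 184, -122,  -  513/5,  -  311/5,  299/7,781/16,241, 477 , 616 , 824, 863,897, 949 ] 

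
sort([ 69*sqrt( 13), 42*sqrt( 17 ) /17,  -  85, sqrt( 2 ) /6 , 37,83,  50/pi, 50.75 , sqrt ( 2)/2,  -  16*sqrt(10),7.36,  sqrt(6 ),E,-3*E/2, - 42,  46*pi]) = [-85 , - 16*sqrt (10 ),-42,  -  3*E/2 , sqrt(2)/6, sqrt( 2)/2,sqrt( 6),  E , 7.36 , 42*sqrt( 17)/17,  50/pi,37, 50.75,83 , 46*pi, 69*sqrt( 13 )]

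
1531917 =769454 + 762463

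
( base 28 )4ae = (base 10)3430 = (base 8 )6546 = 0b110101100110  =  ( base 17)BED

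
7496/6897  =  1 + 599/6897 = 1.09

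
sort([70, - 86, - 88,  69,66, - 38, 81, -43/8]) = [ - 88, - 86, - 38  ,-43/8, 66,69,70, 81]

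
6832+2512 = 9344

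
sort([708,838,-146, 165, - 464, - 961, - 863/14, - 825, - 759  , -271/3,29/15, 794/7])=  [ - 961, - 825, - 759, - 464,-146, -271/3, - 863/14, 29/15,794/7,165,708,838] 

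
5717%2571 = 575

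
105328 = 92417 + 12911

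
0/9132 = 0 = 0.00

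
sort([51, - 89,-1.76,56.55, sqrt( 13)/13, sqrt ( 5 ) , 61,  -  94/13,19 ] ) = [- 89, - 94/13, - 1.76, sqrt( 13) /13, sqrt( 5 ), 19, 51, 56.55, 61]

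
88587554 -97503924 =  -8916370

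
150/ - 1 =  - 150/1 = -150.00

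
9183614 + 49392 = 9233006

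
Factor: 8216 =2^3*13^1*79^1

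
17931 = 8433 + 9498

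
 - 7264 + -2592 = -9856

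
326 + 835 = 1161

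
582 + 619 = 1201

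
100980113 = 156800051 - 55819938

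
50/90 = 5/9= 0.56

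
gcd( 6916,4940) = 988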